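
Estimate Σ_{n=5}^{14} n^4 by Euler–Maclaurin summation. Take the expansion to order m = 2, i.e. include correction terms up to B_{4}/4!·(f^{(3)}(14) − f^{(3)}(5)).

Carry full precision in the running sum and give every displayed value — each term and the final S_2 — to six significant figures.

Integral: ∫_5^14 x^4 dx = 106940.
Boundary: ½(f(5) + f(14)) = ½(625.000 + 38416.0) = 19520.5.
So far: 126460.
k=1: B_{2}/(2)! × [f^{(1)}(14) − f^{(1)}(5)] = 1/12 × (10976.0 − 500.000) = 873.000.
Running total after k=1: 127333.
k=2: B_{4}/(4)! × [f^{(3)}(14) − f^{(3)}(5)] = −1/720 × (336.000 − 120.000) = -0.300000.

S_2 ≈ 127333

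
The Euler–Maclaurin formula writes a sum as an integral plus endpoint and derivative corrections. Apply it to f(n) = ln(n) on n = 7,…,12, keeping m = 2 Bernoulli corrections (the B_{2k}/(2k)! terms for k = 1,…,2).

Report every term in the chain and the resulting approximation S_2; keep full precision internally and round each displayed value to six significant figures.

S_2 ≈ 13.4080

Integral: ∫_7^12 ln(x) dx = 11.1975.
Endpoint term: (f(7) + f(12))/2 = (1.94591 + 2.48491)/2 = 2.21541.
Running total after boundary: 13.4129.
Order-1 term: 1/12 · (0.0833333 − 0.142857) = -0.00496032.
Partial sum through k=1: 13.4080.
Order-2 term: −1/720 · (0.00115741 − 0.00583090) = 6.49097e-06.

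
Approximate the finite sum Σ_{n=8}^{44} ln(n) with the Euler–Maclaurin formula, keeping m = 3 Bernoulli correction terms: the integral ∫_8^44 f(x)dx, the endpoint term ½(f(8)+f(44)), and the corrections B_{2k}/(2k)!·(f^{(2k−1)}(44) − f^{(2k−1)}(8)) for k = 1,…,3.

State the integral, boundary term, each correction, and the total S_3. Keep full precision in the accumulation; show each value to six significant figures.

S_3 ≈ 116.792

The integral term ∫_8^44 ln(x) dx = 113.869.
½[f(8) + f(44)] = ½[2.07944 + 3.78419] = 2.93182.
Integral + boundary = 116.801.
k=1: B_{2}/(2)! × [f^{(1)}(44) − f^{(1)}(8)] = 1/12 × (0.0227273 − 0.125000) = -0.00852273.
Running total after k=1: 116.792.
k=2: B_{4}/(4)! × [f^{(3)}(44) − f^{(3)}(8)] = −1/720 × (2.34786e-05 − 0.00390625) = 5.39274e-06.
Running total after k=2: 116.792.
k=3: B_{6}/(6)! × [f^{(5)}(44) − f^{(5)}(8)] = 1/30240 × (1.45528e-07 − 0.000732422) = -2.42155e-08.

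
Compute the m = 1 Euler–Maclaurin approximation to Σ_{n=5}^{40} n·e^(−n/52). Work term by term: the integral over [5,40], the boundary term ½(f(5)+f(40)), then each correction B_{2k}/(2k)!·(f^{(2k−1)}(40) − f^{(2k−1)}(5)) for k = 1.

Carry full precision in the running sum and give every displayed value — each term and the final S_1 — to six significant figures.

The integral term ∫_5^40 x·e^(−x/52) dx = 475.514.
½[f(5) + f(40)] = ½[4.54162 + 18.5348] = 11.5382.
Running total after boundary: 487.052.
k=1: B_{2}/(2)! × [f^{(1)}(40) − f^{(1)}(5)] = 1/12 × (0.106931 − 0.820985) = -0.0595045.

S_1 ≈ 486.993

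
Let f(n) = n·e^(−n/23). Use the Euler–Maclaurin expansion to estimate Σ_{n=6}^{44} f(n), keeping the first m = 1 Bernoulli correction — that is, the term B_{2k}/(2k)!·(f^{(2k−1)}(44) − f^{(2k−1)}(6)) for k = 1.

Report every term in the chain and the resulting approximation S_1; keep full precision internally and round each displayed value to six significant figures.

S_1 ≈ 291.846

∫_6^44 x·e^(−x/23) dx evaluates to 286.346.
Endpoint term: (f(6) + f(44))/2 = (4.62229 + 6.49574)/2 = 5.55901.
Running total after boundary: 291.905.
Order-1 term: 1/12 · (-0.134793 − 0.569412) = -0.0586838.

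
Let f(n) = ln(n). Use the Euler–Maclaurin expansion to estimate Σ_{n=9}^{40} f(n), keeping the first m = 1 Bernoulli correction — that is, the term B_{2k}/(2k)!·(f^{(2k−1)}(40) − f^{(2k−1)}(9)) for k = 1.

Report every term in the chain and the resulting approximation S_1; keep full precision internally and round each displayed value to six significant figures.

S_1 ≈ 99.7160

The integral term ∫_9^40 ln(x) dx = 96.7802.
Endpoint term: (f(9) + f(40))/2 = (2.19722 + 3.68888)/2 = 2.94305.
So far: 99.7232.
k=1: B_{2}/(2)! × [f^{(1)}(40) − f^{(1)}(9)] = 1/12 × (0.0250000 − 0.111111) = -0.00717593.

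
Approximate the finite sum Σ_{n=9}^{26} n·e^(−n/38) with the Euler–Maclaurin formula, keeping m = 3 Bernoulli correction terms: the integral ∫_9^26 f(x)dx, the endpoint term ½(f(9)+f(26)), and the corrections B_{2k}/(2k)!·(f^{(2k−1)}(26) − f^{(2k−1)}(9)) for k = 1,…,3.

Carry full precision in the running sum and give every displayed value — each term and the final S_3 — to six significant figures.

S_3 ≈ 192.518

∫_9^26 x·e^(−x/38) dx evaluates to 182.445.
Boundary: ½(f(9) + f(26)) = ½(7.10204 + 13.1167) = 10.1094.
So far: 192.555.
Order-1 term: 1/12 · (0.159312 − 0.602220) = -0.0369090.
Partial sum through k=1: 192.518.
Order-2 term: −1/720 · (0.000809064 − 0.00151001) = 9.73533e-07.
Partial sum through k=2: 192.518.
Order-3 term: 1/30240 · (1.04418e-06 − 1.80261e-06) = -2.50802e-11.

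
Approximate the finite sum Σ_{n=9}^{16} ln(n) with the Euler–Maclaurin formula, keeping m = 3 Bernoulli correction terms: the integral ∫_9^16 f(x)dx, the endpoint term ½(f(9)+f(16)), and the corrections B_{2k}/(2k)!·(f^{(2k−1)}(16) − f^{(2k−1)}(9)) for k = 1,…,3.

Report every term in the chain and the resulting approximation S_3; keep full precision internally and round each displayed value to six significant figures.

∫_9^16 ln(x) dx evaluates to 17.5864.
½[f(9) + f(16)] = ½[2.19722 + 2.77259] = 2.48491.
Integral + boundary = 20.0713.
Correction k=1: B_{2}/2! · (f^{(1)}(16) − f^{(1)}(9)) = 1/12 · (0.0625000 − 0.111111) = -0.00405093.
Running total after k=1: 20.0673.
Correction k=2: B_{4}/4! · (f^{(3)}(16) − f^{(3)}(9)) = −1/720 · (0.000488281 − 0.00274348) = 3.13223e-06.
Running total after k=2: 20.0673.
Correction k=3: B_{6}/6! · (f^{(5)}(16) − f^{(5)}(9)) = 1/30240 · (2.28882e-05 − 0.000406442) = -1.26837e-08.

S_3 ≈ 20.0673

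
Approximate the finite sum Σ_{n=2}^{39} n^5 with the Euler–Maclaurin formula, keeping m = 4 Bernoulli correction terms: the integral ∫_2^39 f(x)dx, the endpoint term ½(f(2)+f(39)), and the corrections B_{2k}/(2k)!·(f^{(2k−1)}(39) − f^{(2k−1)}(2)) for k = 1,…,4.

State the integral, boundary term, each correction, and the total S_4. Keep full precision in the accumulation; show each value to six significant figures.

Integral: ∫_2^39 x^5 dx = 5.86457e+08.
½[f(2) + f(39)] = ½[32.0000 + 9.02242e+07] = 4.51121e+07.
So far: 6.31569e+08.
Correction k=1: B_{2}/2! · (f^{(1)}(39) − f^{(1)}(2)) = 1/12 · (1.15672e+07 − 80.0000) = 963927.
Partial sum through k=1: 6.32533e+08.
Correction k=2: B_{4}/4! · (f^{(3)}(39) − f^{(3)}(2)) = −1/720 · (91260.0 − 240.000) = -126.417.
Partial sum through k=2: 6.32533e+08.
Correction k=3: B_{6}/6! · (f^{(5)}(39) − f^{(5)}(2)) = 1/30240 · (120.000 − 120.000) = 0.00000.
Partial sum through k=3: 6.32533e+08.
Correction k=4: B_{8}/8! · (f^{(7)}(39) − f^{(7)}(2)) = −1/1209600 · (0.00000 − 0.00000) = 0.00000.

S_4 ≈ 6.32533e+08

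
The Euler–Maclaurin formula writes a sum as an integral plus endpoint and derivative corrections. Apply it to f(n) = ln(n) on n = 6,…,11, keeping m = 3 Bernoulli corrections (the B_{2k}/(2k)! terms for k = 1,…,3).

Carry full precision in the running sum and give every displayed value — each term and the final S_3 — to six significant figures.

S_3 ≈ 12.7148

∫_6^11 ln(x) dx evaluates to 10.6263.
Boundary: ½(f(6) + f(11)) = ½(1.79176 + 2.39790) = 2.09483.
So far: 12.7211.
Correction k=1: B_{2}/2! · (f^{(1)}(11) − f^{(1)}(6)) = 1/12 · (0.0909091 − 0.166667) = -0.00631313.
After k=1: 12.7148.
Correction k=2: B_{4}/4! · (f^{(3)}(11) − f^{(3)}(6)) = −1/720 · (0.00150263 − 0.00925926) = 1.07731e-05.
After k=2: 12.7148.
Correction k=3: B_{6}/6! · (f^{(5)}(11) − f^{(5)}(6)) = 1/30240 · (0.000149021 − 0.00308642) = -9.71362e-08.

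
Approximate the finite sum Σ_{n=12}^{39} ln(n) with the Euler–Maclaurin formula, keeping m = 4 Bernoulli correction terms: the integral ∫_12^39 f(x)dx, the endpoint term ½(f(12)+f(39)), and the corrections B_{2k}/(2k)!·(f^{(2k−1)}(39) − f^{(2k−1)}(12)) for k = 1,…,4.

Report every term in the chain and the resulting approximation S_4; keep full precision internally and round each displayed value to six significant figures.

S_4 ≈ 89.1295

Integral: ∫_12^39 ln(x) dx = 86.0600.
Endpoint term: (f(12) + f(39))/2 = (2.48491 + 3.66356)/2 = 3.07423.
Running total after boundary: 89.1343.
Order-1 term: 1/12 · (0.0256410 − 0.0833333) = -0.00480769.
After k=1: 89.1295.
Order-2 term: −1/720 · (3.37160e-05 − 0.00115741) = 1.56068e-06.
After k=2: 89.1295.
Order-3 term: 1/30240 · (2.66004e-07 − 9.64506e-05) = -3.18071e-09.
After k=3: 89.1295.
Order-4 term: −1/1209600 · (5.24663e-09 − 2.00939e-05) = 1.66077e-11.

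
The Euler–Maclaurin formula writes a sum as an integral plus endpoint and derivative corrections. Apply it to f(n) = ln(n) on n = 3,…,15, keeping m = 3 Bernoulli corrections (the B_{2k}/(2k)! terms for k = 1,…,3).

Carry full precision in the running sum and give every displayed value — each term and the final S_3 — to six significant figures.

S_3 ≈ 27.2061

The integral term ∫_3^15 ln(x) dx = 25.3249.
½[f(3) + f(15)] = ½[1.09861 + 2.70805] = 1.90333.
Integral + boundary = 27.2282.
Correction k=1: B_{2}/2! · (f^{(1)}(15) − f^{(1)}(3)) = 1/12 · (0.0666667 − 0.333333) = -0.0222222.
After k=1: 27.2060.
Correction k=2: B_{4}/4! · (f^{(3)}(15) − f^{(3)}(3)) = −1/720 · (0.000592593 − 0.0740741) = 0.000102058.
After k=2: 27.2061.
Correction k=3: B_{6}/6! · (f^{(5)}(15) − f^{(5)}(3)) = 1/30240 · (3.16049e-05 − 0.0987654) = -3.26501e-06.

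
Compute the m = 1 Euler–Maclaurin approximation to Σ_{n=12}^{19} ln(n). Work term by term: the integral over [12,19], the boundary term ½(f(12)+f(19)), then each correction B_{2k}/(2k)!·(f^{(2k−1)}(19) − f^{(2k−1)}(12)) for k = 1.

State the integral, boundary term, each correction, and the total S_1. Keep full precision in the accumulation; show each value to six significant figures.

S_1 ≈ 21.8376

The integral term ∫_12^19 ln(x) dx = 19.1255.
Boundary: ½(f(12) + f(19)) = ½(2.48491 + 2.94444) = 2.71467.
So far: 21.8401.
Correction k=1: B_{2}/2! · (f^{(1)}(19) − f^{(1)}(12)) = 1/12 · (0.0526316 − 0.0833333) = -0.00255848.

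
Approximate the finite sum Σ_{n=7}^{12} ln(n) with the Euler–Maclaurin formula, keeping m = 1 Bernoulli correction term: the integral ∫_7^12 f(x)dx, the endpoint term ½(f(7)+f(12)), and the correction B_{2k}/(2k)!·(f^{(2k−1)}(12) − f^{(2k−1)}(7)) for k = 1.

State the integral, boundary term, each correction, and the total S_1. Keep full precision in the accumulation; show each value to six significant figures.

Integral: ∫_7^12 ln(x) dx = 11.1975.
Boundary: ½(f(7) + f(12)) = ½(1.94591 + 2.48491) = 2.21541.
Running total after boundary: 13.4129.
Order-1 term: 1/12 · (0.0833333 − 0.142857) = -0.00496032.

S_1 ≈ 13.4080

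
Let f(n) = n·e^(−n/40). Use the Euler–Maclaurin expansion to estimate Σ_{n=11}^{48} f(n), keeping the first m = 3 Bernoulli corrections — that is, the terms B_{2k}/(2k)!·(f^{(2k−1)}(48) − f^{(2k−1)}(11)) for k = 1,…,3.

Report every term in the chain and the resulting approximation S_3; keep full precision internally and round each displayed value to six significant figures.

S_3 ≈ 500.679

The integral term ∫_11^48 x·e^(−x/40) dx = 489.324.
Endpoint term: (f(11) + f(48))/2 = (8.35529 + 14.4573)/2 = 11.4063.
Integral + boundary = 500.730.
k=1: B_{2}/(2)! × [f^{(1)}(48) − f^{(1)}(11)] = 1/12 × (-0.0602388 − 0.550690) = -0.0509107.
Running total after k=1: 500.679.
k=2: B_{4}/(4)! × [f^{(3)}(48) − f^{(3)}(11)] = −1/720 × (0.000338843 − 0.00129365) = 1.32611e-06.
Running total after k=2: 500.679.
k=3: B_{6}/(6)! × [f^{(5)}(48) − f^{(5)}(11)] = 1/30240 × (4.47085e-07 − 1.40194e-06) = -3.15760e-11.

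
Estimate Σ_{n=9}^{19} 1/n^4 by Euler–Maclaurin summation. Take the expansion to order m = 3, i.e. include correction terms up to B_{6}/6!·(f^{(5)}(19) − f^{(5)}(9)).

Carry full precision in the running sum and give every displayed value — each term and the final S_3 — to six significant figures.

Integral: ∫_9^19 1/x^4 dx = 0.000408649.
½[f(9) + f(19)] = ½[0.000152416 + 7.67336e-06] = 8.00446e-05.
Running total after boundary: 0.000488694.
Correction k=1: B_{2}/2! · (f^{(1)}(19) − f^{(1)}(9)) = 1/12 · (-1.61544e-06 − (-6.77404e-05)) = 5.51041e-06.
Running total after k=1: 0.000494204.
Correction k=2: B_{4}/4! · (f^{(3)}(19) − f^{(3)}(9)) = −1/720 · (-1.34247e-07 − (-2.50890e-05)) = -3.46594e-08.
Running total after k=2: 0.000494170.
Correction k=3: B_{6}/6! · (f^{(5)}(19) − f^{(5)}(9)) = 1/30240 · (-2.08251e-08 − (-1.73455e-05)) = 5.72906e-10.

S_3 ≈ 0.000494170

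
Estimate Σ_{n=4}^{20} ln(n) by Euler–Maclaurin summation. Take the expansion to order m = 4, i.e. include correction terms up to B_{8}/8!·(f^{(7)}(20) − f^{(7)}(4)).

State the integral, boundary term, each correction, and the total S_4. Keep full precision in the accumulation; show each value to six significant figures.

S_4 ≈ 40.5439

The integral term ∫_4^20 ln(x) dx = 38.3695.
½[f(4) + f(20)] = ½[1.38629 + 2.99573] = 2.19101.
So far: 40.5605.
Order-1 term: 1/12 · (0.0500000 − 0.250000) = -0.0166667.
Running total after k=1: 40.5438.
Order-2 term: −1/720 · (0.000250000 − 0.0312500) = 4.30556e-05.
Running total after k=2: 40.5439.
Order-3 term: 1/30240 · (7.50000e-06 − 0.0234375) = -7.74802e-07.
Running total after k=3: 40.5439.
Order-4 term: −1/1209600 · (5.62500e-07 − 0.0439453) = 3.63300e-08.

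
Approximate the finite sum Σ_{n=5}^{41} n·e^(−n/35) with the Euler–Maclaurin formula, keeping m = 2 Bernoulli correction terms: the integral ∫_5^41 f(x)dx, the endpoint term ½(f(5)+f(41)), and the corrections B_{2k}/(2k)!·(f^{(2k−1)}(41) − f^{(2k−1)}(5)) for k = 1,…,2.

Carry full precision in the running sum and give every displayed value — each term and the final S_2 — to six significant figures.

S_2 ≈ 397.686

The integral term ∫_5^41 x·e^(−x/35) dx = 389.232.
½[f(5) + f(41)] = ½[4.33439 + 12.7069] = 8.52063.
Integral + boundary = 397.752.
Correction k=1: B_{2}/2! · (f^{(1)}(41) − f^{(1)}(5)) = 1/12 · (-0.0531298 − 0.743038) = -0.0663473.
After k=1: 397.686.
Correction k=2: B_{4}/4! · (f^{(3)}(41) − f^{(3)}(5)) = −1/720 · (0.000462627 − 0.00202187) = 2.16562e-06.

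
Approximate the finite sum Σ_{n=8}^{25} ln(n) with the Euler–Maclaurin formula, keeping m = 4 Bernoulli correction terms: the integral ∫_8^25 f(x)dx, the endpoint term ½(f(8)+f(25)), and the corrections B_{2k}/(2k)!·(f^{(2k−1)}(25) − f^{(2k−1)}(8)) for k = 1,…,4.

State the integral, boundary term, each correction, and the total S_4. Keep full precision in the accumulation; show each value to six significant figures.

∫_8^25 ln(x) dx evaluates to 46.8364.
½[f(8) + f(25)] = ½[2.07944 + 3.21888] = 2.64916.
Running total after boundary: 49.4855.
Order-1 term: 1/12 · (0.0400000 − 0.125000) = -0.00708333.
After k=1: 49.4784.
Order-2 term: −1/720 · (0.000128000 − 0.00390625) = 5.24757e-06.
After k=2: 49.4784.
Order-3 term: 1/30240 · (2.45760e-06 − 0.000732422) = -2.41390e-08.
After k=3: 49.4784.
Order-4 term: −1/1209600 · (1.17965e-07 − 0.000343323) = 2.83734e-10.

S_4 ≈ 49.4784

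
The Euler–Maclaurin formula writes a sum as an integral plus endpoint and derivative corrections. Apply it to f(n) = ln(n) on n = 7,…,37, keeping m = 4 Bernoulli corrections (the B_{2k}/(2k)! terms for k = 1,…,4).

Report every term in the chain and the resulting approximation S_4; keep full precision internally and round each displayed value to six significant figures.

S_4 ≈ 92.7514

Integral: ∫_7^37 ln(x) dx = 89.9826.
Boundary: ½(f(7) + f(37)) = ½(1.94591 + 3.61092) = 2.77841.
Integral + boundary = 92.7610.
Correction k=1: B_{2}/2! · (f^{(1)}(37) − f^{(1)}(7)) = 1/12 · (0.0270270 − 0.142857) = -0.00965251.
After k=1: 92.7514.
Correction k=2: B_{4}/4! · (f^{(3)}(37) − f^{(3)}(7)) = −1/720 · (3.94843e-05 − 0.00583090) = 8.04364e-06.
After k=2: 92.7514.
Correction k=3: B_{6}/6! · (f^{(5)}(37) − f^{(5)}(7)) = 1/30240 · (3.46101e-07 − 0.00142798) = -4.72100e-08.
After k=3: 92.7514.
Correction k=4: B_{8}/8! · (f^{(7)}(37) − f^{(7)}(7)) = −1/1209600 · (7.58439e-09 − 0.000874271) = 7.22771e-10.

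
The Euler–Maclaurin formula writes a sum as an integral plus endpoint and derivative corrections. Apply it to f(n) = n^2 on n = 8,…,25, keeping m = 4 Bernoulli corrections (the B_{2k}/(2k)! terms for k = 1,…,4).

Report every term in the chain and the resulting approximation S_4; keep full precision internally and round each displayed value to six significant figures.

S_4 ≈ 5385.00

Integral: ∫_8^25 x^2 dx = 5037.67.
½[f(8) + f(25)] = ½[64.0000 + 625.000] = 344.500.
So far: 5382.17.
Order-1 term: 1/12 · (50.0000 − 16.0000) = 2.83333.
Partial sum through k=1: 5385.00.
Order-2 term: −1/720 · (0.00000 − 0.00000) = 0.00000.
Partial sum through k=2: 5385.00.
Order-3 term: 1/30240 · (0.00000 − 0.00000) = 0.00000.
Partial sum through k=3: 5385.00.
Order-4 term: −1/1209600 · (0.00000 − 0.00000) = 0.00000.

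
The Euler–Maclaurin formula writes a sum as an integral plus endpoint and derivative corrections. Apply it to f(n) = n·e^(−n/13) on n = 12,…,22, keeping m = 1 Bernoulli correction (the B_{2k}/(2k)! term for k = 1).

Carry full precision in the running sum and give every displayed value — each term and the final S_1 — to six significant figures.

S_1 ≈ 49.7536

Integral: ∫_12^22 x·e^(−x/13) dx = 45.3579.
½[f(12) + f(22)] = ½[4.76754 + 4.05007] = 4.40880.
Running total after boundary: 49.7667.
Correction k=1: B_{2}/2! · (f^{(1)}(22) − f^{(1)}(12)) = 1/12 · (-0.127450 − 0.0305611) = -0.0131676.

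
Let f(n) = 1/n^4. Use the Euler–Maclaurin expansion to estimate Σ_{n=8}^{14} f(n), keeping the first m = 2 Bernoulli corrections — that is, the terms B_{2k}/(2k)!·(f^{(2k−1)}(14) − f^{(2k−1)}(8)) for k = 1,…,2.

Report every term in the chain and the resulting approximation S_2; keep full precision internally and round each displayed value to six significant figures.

∫_8^14 1/x^4 dx evaluates to 0.000529565.
Boundary: ½(f(8) + f(14)) = ½(0.000244141 + 2.60308e-05) = 0.000135086.
So far: 0.000664650.
k=1: B_{2}/(2)! × [f^{(1)}(14) − f^{(1)}(8)] = 1/12 × (-7.43738e-06 − (-0.000122070)) = 9.55274e-06.
Partial sum through k=1: 0.000674203.
k=2: B_{4}/(4)! × [f^{(3)}(14) − f^{(3)}(8)] = −1/720 × (-1.13837e-06 − (-5.72205e-05)) = -7.78918e-08.

S_2 ≈ 0.000674125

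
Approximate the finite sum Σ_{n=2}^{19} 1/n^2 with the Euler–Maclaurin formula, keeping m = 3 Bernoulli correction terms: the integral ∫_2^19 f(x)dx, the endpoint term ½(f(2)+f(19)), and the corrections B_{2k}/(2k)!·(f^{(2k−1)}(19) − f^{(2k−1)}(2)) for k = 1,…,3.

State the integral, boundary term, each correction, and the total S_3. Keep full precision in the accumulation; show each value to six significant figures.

Integral: ∫_2^19 1/x^2 dx = 0.447368.
Boundary: ½(f(2) + f(19)) = ½(0.250000 + 0.00277008) = 0.126385.
Integral + boundary = 0.573753.
Order-1 term: 1/12 · (-0.000291588 − (-0.250000)) = 0.0208090.
Running total after k=1: 0.594562.
Order-2 term: −1/720 · (-9.69267e-06 − (-0.750000)) = -0.00104165.
Running total after k=2: 0.593521.
Order-3 term: 1/30240 · (-8.05485e-07 − (-5.62500)) = 0.000186012.

S_3 ≈ 0.593707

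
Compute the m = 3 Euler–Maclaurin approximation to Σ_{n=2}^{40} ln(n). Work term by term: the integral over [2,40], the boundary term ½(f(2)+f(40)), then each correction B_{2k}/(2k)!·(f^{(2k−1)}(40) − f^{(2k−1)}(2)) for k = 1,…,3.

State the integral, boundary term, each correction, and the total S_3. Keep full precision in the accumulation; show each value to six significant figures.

S_3 ≈ 110.321

The integral term ∫_2^40 ln(x) dx = 108.169.
Boundary: ½(f(2) + f(40)) = ½(0.693147 + 3.68888) = 2.19101.
Running total after boundary: 110.360.
k=1: B_{2}/(2)! × [f^{(1)}(40) − f^{(1)}(2)] = 1/12 × (0.0250000 − 0.500000) = -0.0395833.
After k=1: 110.320.
k=2: B_{4}/(4)! × [f^{(3)}(40) − f^{(3)}(2)] = −1/720 × (3.12500e-05 − 0.250000) = 0.000347179.
After k=2: 110.321.
k=3: B_{6}/(6)! × [f^{(5)}(40) − f^{(5)}(2)] = 1/30240 × (2.34375e-07 − 0.750000) = -2.48016e-05.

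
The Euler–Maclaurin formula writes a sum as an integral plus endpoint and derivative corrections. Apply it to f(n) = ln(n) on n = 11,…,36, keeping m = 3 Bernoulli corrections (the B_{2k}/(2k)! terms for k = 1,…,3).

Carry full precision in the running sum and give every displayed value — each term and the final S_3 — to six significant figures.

S_3 ≈ 80.6153

Integral: ∫_11^36 ln(x) dx = 77.6298.
½[f(11) + f(36)] = ½[2.39790 + 3.58352] = 2.99071.
So far: 80.6205.
k=1: B_{2}/(2)! × [f^{(1)}(36) − f^{(1)}(11)] = 1/12 × (0.0277778 − 0.0909091) = -0.00526094.
After k=1: 80.6153.
k=2: B_{4}/(4)! × [f^{(3)}(36) − f^{(3)}(11)] = −1/720 × (4.28669e-05 − 0.00150263) = 2.02745e-06.
After k=2: 80.6153.
k=3: B_{6}/(6)! × [f^{(5)}(36) − f^{(5)}(11)] = 1/30240 × (3.96916e-07 − 0.000149021) = -4.91482e-09.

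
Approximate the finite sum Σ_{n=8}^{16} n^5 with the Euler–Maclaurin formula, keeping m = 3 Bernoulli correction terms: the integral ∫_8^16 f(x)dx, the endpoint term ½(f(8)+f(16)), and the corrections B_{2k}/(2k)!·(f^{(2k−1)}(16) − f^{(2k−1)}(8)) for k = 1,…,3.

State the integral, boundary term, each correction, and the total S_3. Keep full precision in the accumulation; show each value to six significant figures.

S_3 ≈ 3.31877e+06

Integral: ∫_8^16 x^5 dx = 2.75251e+06.
½[f(8) + f(16)] = ½[32768.0 + 1.04858e+06] = 540672.
Integral + boundary = 3.29318e+06.
k=1: B_{2}/(2)! × [f^{(1)}(16) − f^{(1)}(8)] = 1/12 × (327680 − 20480.0) = 25600.0.
Partial sum through k=1: 3.31878e+06.
k=2: B_{4}/(4)! × [f^{(3)}(16) − f^{(3)}(8)] = −1/720 × (15360.0 − 3840.00) = -16.0000.
Partial sum through k=2: 3.31877e+06.
k=3: B_{6}/(6)! × [f^{(5)}(16) − f^{(5)}(8)] = 1/30240 × (120.000 − 120.000) = 0.00000.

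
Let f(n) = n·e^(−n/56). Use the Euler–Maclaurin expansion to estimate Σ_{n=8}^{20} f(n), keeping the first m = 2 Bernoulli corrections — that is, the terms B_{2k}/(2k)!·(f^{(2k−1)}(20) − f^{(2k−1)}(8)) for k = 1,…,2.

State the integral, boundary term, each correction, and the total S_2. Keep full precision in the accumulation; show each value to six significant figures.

S_2 ≈ 139.524

Integral: ∫_8^20 x·e^(−x/56) dx = 129.084.
Endpoint term: (f(8) + f(20))/2 = (6.93502 + 13.9935)/2 = 10.4642.
So far: 139.548.
Correction k=1: B_{2}/2! · (f^{(1)}(20) − f^{(1)}(8)) = 1/12 · (0.449789 − 0.743038) = -0.0244374.
Running total after k=1: 139.524.
Correction k=2: B_{4}/4! · (f^{(3)}(20) − f^{(3)}(8)) = −1/720 · (0.000589648 − 0.000789794) = 2.77981e-07.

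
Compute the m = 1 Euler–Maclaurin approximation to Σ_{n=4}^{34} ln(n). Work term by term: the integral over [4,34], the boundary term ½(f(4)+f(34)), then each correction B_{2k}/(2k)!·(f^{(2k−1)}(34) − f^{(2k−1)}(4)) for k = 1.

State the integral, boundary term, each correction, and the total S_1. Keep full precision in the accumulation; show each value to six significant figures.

S_1 ≈ 86.7890

Integral: ∫_4^34 ln(x) dx = 84.3511.
Boundary: ½(f(4) + f(34)) = ½(1.38629 + 3.52636) = 2.45633.
So far: 86.8074.
Correction k=1: B_{2}/2! · (f^{(1)}(34) − f^{(1)}(4)) = 1/12 · (0.0294118 − 0.250000) = -0.0183824.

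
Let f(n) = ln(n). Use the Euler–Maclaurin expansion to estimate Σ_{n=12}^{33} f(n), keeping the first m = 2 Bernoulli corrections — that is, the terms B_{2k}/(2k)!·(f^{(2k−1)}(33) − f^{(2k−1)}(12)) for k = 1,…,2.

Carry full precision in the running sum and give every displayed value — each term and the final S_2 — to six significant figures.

S_2 ≈ 67.5522

∫_12^33 ln(x) dx evaluates to 64.5659.
½[f(12) + f(33)] = ½[2.48491 + 3.49651] = 2.99071.
Integral + boundary = 67.5566.
Correction k=1: B_{2}/2! · (f^{(1)}(33) − f^{(1)}(12)) = 1/12 · (0.0303030 − 0.0833333) = -0.00441919.
After k=1: 67.5522.
Correction k=2: B_{4}/4! · (f^{(3)}(33) − f^{(3)}(12)) = −1/720 · (5.56529e-05 − 0.00115741) = 1.53021e-06.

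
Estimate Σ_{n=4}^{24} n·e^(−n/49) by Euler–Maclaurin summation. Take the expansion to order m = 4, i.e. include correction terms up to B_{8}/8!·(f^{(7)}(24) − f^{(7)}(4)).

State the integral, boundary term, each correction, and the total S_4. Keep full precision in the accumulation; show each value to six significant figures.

S_4 ≈ 210.762

Integral: ∫_4^24 x·e^(−x/49) dx = 201.610.
Endpoint term: (f(4) + f(24))/2 = (3.68644 + 14.7060)/2 = 9.19624.
Running total after boundary: 210.807.
Order-1 term: 1/12 · (0.312628 − 0.846377) = -0.0444791.
Partial sum through k=1: 210.762.
Order-2 term: −1/720 · (0.000640621 − 0.00112020) = 6.66081e-07.
Partial sum through k=2: 210.762.
Order-3 term: 1/30240 · (4.79398e-07 − 7.86292e-07) = -1.01486e-11.
Partial sum through k=3: 210.762.
Order-4 term: −1/1209600 · (2.88206e-10 − 4.60654e-10) = 1.42566e-16.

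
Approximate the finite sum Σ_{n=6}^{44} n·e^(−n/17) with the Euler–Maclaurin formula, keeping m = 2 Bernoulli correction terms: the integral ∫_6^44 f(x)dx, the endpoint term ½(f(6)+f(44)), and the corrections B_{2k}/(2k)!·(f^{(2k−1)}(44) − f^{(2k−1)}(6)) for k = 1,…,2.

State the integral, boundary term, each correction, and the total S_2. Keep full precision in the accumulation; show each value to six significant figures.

S_2 ≈ 200.504

The integral term ∫_6^44 x·e^(−x/17) dx = 196.791.
½[f(6) + f(44)] = ½[4.21571 + 3.30671] = 3.76121.
So far: 200.552.
Order-1 term: 1/12 · (-0.119360 − 0.454636) = -0.0478330.
Partial sum through k=1: 200.504.
Order-2 term: −1/720 · (0.000107077 − 0.00643555) = 8.78954e-06.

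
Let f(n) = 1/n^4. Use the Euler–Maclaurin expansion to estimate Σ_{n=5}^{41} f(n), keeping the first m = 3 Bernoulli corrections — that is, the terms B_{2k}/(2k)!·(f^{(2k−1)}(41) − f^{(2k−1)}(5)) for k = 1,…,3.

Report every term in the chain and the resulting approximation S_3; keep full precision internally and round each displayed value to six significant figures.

S_3 ≈ 0.00356665

∫_5^41 1/x^4 dx evaluates to 0.00266183.
Endpoint term: (f(5) + f(41))/2 = (0.00160000 + 3.53887e-07)/2 = 0.000800177.
So far: 0.00346201.
Correction k=1: B_{2}/2! · (f^{(1)}(41) − f^{(1)}(5)) = 1/12 · (-3.45256e-08 − (-0.00128000)) = 0.000106664.
After k=1: 0.00356867.
Correction k=2: B_{4}/4! · (f^{(3)}(41) − f^{(3)}(5)) = −1/720 · (-6.16161e-10 − (-0.00153600)) = -2.13333e-06.
After k=2: 0.00356654.
Correction k=3: B_{6}/6! · (f^{(5)}(41) − f^{(5)}(5)) = 1/30240 · (-2.05265e-11 − (-0.00344064)) = 1.13778e-07.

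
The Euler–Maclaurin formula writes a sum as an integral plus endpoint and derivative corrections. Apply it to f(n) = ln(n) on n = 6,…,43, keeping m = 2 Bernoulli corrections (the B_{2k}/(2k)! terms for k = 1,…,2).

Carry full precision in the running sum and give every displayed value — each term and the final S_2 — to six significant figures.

S_2 ≈ 116.746

∫_6^43 ln(x) dx evaluates to 113.981.
½[f(6) + f(43)] = ½[1.79176 + 3.76120] = 2.77648.
So far: 116.758.
k=1: B_{2}/(2)! × [f^{(1)}(43) − f^{(1)}(6)] = 1/12 × (0.0232558 − 0.166667) = -0.0119509.
Partial sum through k=1: 116.746.
k=2: B_{4}/(4)! × [f^{(3)}(43) − f^{(3)}(6)] = −1/720 × (2.51550e-05 − 0.00925926) = 1.28251e-05.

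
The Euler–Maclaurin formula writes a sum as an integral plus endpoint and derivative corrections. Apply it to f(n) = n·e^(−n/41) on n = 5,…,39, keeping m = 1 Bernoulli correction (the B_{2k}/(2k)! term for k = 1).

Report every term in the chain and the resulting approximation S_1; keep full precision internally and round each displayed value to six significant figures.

S_1 ≈ 412.189

∫_5^39 x·e^(−x/41) dx evaluates to 402.507.
½[f(5) + f(39)] = ½[4.42596 + 15.0645] = 9.74524.
Integral + boundary = 412.252.
Correction k=1: B_{2}/2! · (f^{(1)}(39) − f^{(1)}(5)) = 1/12 · (0.0188424 − 0.777241) = -0.0631999.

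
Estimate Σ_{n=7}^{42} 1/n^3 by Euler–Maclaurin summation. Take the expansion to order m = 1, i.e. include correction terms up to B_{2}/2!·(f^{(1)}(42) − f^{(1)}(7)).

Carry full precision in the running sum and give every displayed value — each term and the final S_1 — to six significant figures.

S_1 ≈ 0.0114892

Integral: ∫_7^42 1/x^3 dx = 0.00992063.
Boundary: ½(f(7) + f(42)) = ½(0.00291545 + 1.34975e-05) = 0.00146447.
Running total after boundary: 0.0113851.
Order-1 term: 1/12 · (-9.64104e-07 − (-0.00124948)) = 0.000104043.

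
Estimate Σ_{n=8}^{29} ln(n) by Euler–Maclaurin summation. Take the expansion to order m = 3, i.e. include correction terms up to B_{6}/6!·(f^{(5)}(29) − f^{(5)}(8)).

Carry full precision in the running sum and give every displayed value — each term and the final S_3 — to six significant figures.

∫_8^29 ln(x) dx evaluates to 60.0160.
Endpoint term: (f(8) + f(29))/2 = (2.07944 + 3.36730)/2 = 2.72337.
So far: 62.7394.
k=1: B_{2}/(2)! × [f^{(1)}(29) − f^{(1)}(8)] = 1/12 × (0.0344828 − 0.125000) = -0.00754310.
Partial sum through k=1: 62.7319.
k=2: B_{4}/(4)! × [f^{(3)}(29) − f^{(3)}(8)] = −1/720 × (8.20042e-05 − 0.00390625) = 5.31145e-06.
Partial sum through k=2: 62.7319.
k=3: B_{6}/(6)! × [f^{(5)}(29) − f^{(5)}(8)] = 1/30240 × (1.17010e-06 − 0.000732422) = -2.41816e-08.

S_3 ≈ 62.7319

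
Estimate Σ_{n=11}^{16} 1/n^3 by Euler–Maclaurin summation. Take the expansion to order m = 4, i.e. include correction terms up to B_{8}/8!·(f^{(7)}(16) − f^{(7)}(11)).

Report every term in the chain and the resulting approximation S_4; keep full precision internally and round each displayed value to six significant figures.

S_4 ≈ 0.00269005

The integral term ∫_11^16 1/x^3 dx = 0.00217911.
½[f(11) + f(16)] = ½[0.000751315 + 0.000244141] = 0.000497728.
Integral + boundary = 0.00267683.
Order-1 term: 1/12 · (-4.57764e-05 − (-0.000204904)) = 1.32606e-05.
Running total after k=1: 0.00269009.
Order-2 term: −1/720 · (-3.57628e-06 − (-3.38684e-05)) = -4.20724e-08.
Running total after k=2: 0.00269005.
Order-3 term: 1/30240 · (-5.86733e-07 − (-1.17560e-05)) = 3.69354e-10.
Running total after k=3: 0.00269005.
Order-4 term: −1/1209600 · (-1.65019e-07 − (-6.99530e-06)) = -5.64673e-12.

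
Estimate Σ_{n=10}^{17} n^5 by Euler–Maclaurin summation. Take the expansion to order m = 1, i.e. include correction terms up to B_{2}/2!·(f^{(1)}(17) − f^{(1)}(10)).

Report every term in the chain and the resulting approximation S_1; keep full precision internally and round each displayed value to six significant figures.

∫_10^17 x^5 dx evaluates to 3.85626e+06.
½[f(10) + f(17)] = ½[100000 + 1.41986e+06] = 759928.
So far: 4.61619e+06.
k=1: B_{2}/(2)! × [f^{(1)}(17) − f^{(1)}(10)] = 1/12 × (417605 − 50000.0) = 30633.8.

S_1 ≈ 4.64682e+06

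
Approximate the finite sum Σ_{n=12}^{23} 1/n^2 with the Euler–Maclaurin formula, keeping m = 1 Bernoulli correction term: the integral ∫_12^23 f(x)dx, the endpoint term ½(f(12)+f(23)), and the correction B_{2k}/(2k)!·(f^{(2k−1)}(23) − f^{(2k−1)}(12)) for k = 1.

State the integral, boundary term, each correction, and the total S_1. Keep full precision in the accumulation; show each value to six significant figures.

S_1 ≈ 0.0443552

Integral: ∫_12^23 1/x^2 dx = 0.0398551.
Endpoint term: (f(12) + f(23))/2 = (0.00694444 + 0.00189036)/2 = 0.00441740.
So far: 0.0442725.
Order-1 term: 1/12 · (-0.000164379 − (-0.00115741)) = 8.27524e-05.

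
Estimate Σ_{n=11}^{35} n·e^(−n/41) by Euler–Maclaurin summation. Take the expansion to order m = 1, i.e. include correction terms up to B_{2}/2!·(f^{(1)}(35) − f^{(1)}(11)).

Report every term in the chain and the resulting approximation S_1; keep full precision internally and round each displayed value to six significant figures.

∫_11^35 x·e^(−x/41) dx evaluates to 303.345.
½[f(11) + f(35)] = ½[8.41152 + 14.9049] = 11.6582.
Integral + boundary = 315.003.
Order-1 term: 1/12 · (0.0623201 − 0.559525) = -0.0414337.

S_1 ≈ 314.962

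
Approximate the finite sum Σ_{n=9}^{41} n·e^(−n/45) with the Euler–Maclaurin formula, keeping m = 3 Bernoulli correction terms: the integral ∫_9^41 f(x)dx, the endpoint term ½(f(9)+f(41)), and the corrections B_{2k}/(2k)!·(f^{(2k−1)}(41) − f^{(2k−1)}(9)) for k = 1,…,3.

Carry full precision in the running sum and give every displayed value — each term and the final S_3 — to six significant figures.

S_3 ≈ 445.352

Integral: ∫_9^41 x·e^(−x/45) dx = 433.477.
Boundary: ½(f(9) + f(41)) = ½(7.36858 + 16.4852) = 11.9269.
So far: 445.404.
Order-1 term: 1/12 · (0.0357402 − 0.654985) = -0.0516037.
Running total after k=1: 445.352.
Order-2 term: −1/720 · (0.000414763 − 0.00113207) = 9.96263e-07.
Running total after k=2: 445.352.
Order-3 term: 1/30240 · (4.00926e-07 − 9.58368e-07) = -1.84339e-11.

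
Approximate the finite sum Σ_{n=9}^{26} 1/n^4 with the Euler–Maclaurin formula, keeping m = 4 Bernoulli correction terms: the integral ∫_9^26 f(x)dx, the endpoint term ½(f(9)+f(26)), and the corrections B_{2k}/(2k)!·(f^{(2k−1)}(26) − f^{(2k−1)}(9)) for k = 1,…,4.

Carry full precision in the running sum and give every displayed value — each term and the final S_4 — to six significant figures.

∫_9^26 1/x^4 dx evaluates to 0.000438282.
Boundary: ½(f(9) + f(26)) = ½(0.000152416 + 2.18830e-06) = 7.73020e-05.
So far: 0.000515584.
k=1: B_{2}/(2)! × [f^{(1)}(26) − f^{(1)}(9)] = 1/12 × (-3.36661e-07 − (-6.77404e-05)) = 5.61697e-06.
Running total after k=1: 0.000521201.
k=2: B_{4}/(4)! × [f^{(3)}(26) − f^{(3)}(9)] = −1/720 × (-1.49406e-08 − (-2.50890e-05)) = -3.48251e-08.
Running total after k=2: 0.000521166.
k=3: B_{6}/(6)! × [f^{(5)}(26) − f^{(5)}(9)] = 1/30240 × (-1.23768e-09 − (-1.73455e-05)) = 5.73553e-10.
Running total after k=3: 0.000521167.
k=4: B_{8}/(8)! × [f^{(7)}(26) − f^{(7)}(9)] = −1/1209600 × (-1.64780e-10 − (-1.92728e-05)) = -1.59330e-11.

S_4 ≈ 0.000521167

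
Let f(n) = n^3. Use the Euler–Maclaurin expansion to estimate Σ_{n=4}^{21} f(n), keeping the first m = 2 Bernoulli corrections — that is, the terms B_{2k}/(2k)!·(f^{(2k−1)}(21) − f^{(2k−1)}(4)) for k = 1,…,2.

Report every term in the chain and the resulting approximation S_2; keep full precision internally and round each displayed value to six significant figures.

Integral: ∫_4^21 x^3 dx = 48556.2.
Endpoint term: (f(4) + f(21))/2 = (64.0000 + 9261.00)/2 = 4662.50.
Integral + boundary = 53218.8.
Order-1 term: 1/12 · (1323.00 − 48.0000) = 106.250.
Running total after k=1: 53325.0.
Order-2 term: −1/720 · (6.00000 − 6.00000) = 0.00000.

S_2 ≈ 53325.0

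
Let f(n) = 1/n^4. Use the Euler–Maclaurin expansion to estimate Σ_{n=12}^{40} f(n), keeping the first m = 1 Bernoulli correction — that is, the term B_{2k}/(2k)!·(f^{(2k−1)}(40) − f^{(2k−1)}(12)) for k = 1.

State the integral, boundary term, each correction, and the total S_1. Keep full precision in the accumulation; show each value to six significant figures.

S_1 ≈ 0.000213337

∫_12^40 1/x^4 dx evaluates to 0.000187693.
Endpoint term: (f(12) + f(40))/2 = (4.82253e-05 + 3.90625e-07)/2 = 2.43080e-05.
So far: 0.000212001.
k=1: B_{2}/(2)! × [f^{(1)}(40) − f^{(1)}(12)] = 1/12 × (-3.90625e-08 − (-1.60751e-05)) = 1.33634e-06.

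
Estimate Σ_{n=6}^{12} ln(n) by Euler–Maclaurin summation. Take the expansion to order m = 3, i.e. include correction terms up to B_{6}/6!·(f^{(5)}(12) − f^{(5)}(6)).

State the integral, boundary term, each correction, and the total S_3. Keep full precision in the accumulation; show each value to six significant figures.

S_3 ≈ 15.1997

Integral: ∫_6^12 ln(x) dx = 13.0683.
Endpoint term: (f(6) + f(12))/2 = (1.79176 + 2.48491)/2 = 2.13833.
So far: 15.2067.
k=1: B_{2}/(2)! × [f^{(1)}(12) − f^{(1)}(6)] = 1/12 × (0.0833333 − 0.166667) = -0.00694444.
After k=1: 15.1997.
k=2: B_{4}/(4)! × [f^{(3)}(12) − f^{(3)}(6)] = −1/720 × (0.00115741 − 0.00925926) = 1.12526e-05.
After k=2: 15.1997.
k=3: B_{6}/(6)! × [f^{(5)}(12) − f^{(5)}(6)] = 1/30240 × (9.64506e-05 − 0.00308642) = -9.88746e-08.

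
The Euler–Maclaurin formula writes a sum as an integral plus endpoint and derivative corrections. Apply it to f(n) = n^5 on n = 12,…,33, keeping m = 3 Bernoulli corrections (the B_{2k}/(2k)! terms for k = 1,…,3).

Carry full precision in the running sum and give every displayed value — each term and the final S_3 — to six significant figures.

S_3 ≈ 2.34925e+08

∫_12^33 x^5 dx evaluates to 2.14747e+08.
Endpoint term: (f(12) + f(33))/2 = (248832 + 3.91354e+07)/2 = 1.96921e+07.
Running total after boundary: 2.34439e+08.
k=1: B_{2}/(2)! × [f^{(1)}(33) − f^{(1)}(12)] = 1/12 × (5.92960e+06 − 103680) = 485494.
Partial sum through k=1: 2.34925e+08.
k=2: B_{4}/(4)! × [f^{(3)}(33) − f^{(3)}(12)] = −1/720 × (65340.0 − 8640.00) = -78.7500.
Partial sum through k=2: 2.34925e+08.
k=3: B_{6}/(6)! × [f^{(5)}(33) − f^{(5)}(12)] = 1/30240 × (120.000 − 120.000) = 0.00000.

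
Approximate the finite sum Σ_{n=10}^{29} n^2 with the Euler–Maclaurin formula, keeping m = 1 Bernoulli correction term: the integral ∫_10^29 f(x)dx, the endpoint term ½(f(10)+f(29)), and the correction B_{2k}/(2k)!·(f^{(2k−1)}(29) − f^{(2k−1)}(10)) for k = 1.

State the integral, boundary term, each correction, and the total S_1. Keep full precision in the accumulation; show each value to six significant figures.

S_1 ≈ 8270.00

The integral term ∫_10^29 x^2 dx = 7796.33.
½[f(10) + f(29)] = ½[100.000 + 841.000] = 470.500.
So far: 8266.83.
Order-1 term: 1/12 · (58.0000 − 20.0000) = 3.16667.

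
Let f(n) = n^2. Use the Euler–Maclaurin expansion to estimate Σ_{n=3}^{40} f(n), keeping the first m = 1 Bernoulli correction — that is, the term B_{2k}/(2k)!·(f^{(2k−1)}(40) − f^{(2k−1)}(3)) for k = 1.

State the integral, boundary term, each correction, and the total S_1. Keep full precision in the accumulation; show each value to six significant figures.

Integral: ∫_3^40 x^2 dx = 21324.3.
½[f(3) + f(40)] = ½[9.00000 + 1600.00] = 804.500.
So far: 22128.8.
Order-1 term: 1/12 · (80.0000 − 6.00000) = 6.16667.

S_1 ≈ 22135.0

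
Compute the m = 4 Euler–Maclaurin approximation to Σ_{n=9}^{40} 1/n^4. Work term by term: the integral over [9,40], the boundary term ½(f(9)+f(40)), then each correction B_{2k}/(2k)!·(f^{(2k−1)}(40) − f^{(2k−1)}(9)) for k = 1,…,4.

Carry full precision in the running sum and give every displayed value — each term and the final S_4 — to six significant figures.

S_4 ≈ 0.000534050

∫_9^40 1/x^4 dx evaluates to 0.000452039.
Endpoint term: (f(9) + f(40))/2 = (0.000152416 + 3.90625e-07)/2 = 7.64032e-05.
So far: 0.000528442.
Order-1 term: 1/12 · (-3.90625e-08 − (-6.77404e-05)) = 5.64177e-06.
Running total after k=1: 0.000534084.
Order-2 term: −1/720 · (-7.32422e-10 − (-2.50890e-05)) = -3.48448e-08.
Running total after k=2: 0.000534049.
Order-3 term: 1/30240 · (-2.56348e-11 − (-1.73455e-05)) = 5.73594e-10.
Running total after k=3: 0.000534050.
Order-4 term: −1/1209600 · (-1.44196e-12 − (-1.92728e-05)) = -1.59332e-11.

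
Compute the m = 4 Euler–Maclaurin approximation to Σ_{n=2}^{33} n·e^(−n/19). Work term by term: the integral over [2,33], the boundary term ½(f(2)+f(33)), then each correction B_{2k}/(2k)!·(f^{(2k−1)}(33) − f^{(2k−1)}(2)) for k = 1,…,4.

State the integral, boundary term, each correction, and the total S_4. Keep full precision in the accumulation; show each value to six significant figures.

Integral: ∫_2^33 x·e^(−x/19) dx = 185.172.
Boundary: ½(f(2) + f(33)) = ½(1.80018 + 5.81049) = 3.80533.
Integral + boundary = 188.978.
Correction k=1: B_{2}/2! · (f^{(1)}(33) − f^{(1)}(2)) = 1/12 · (-0.129740 − 0.805342) = -0.0779235.
Running total after k=1: 188.900.
Correction k=2: B_{4}/4! · (f^{(3)}(33) − f^{(3)}(2)) = −1/720 · (0.000616098 − 0.00721750) = 9.16861e-06.
Running total after k=2: 188.900.
Correction k=3: B_{6}/6! · (f^{(5)}(33) − f^{(5)}(2)) = 1/30240 · (4.40882e-06 − 3.38065e-05) = -9.72144e-10.
Running total after k=3: 188.900.
Correction k=4: B_{8}/8! · (f^{(7)}(33) − f^{(7)}(2)) = −1/1209600 · (1.96981e-08 − 1.31911e-07) = 9.27686e-14.

S_4 ≈ 188.900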